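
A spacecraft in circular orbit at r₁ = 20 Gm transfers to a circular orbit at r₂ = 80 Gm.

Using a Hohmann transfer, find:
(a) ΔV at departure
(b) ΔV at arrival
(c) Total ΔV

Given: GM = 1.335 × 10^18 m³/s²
r₁ = 20 Gm = 2 × 10^10 m
r₂ = 80 Gm = 8 × 10^10 m
GM = 1.335 × 10^18 m³/s²
Transfer ellipse: a_t = (r₁ + r₂)/2 = 5 × 10^10 m
Circular speed at r₁: v₁ = √(GM/r₁) = 8170.07 m/s
Transfer speed at r₁ (periapsis): v₁ₜ = √(GM(2/r₁ − 1/a_t)) = 10334.4 m/s
(a) ΔV₁ = v₁ₜ − v₁ = 2164.34 m/s ≈ 2.164 km/s
Circular speed at r₂: v₂ = √(GM/r₂) = 4085.03 m/s
Transfer speed at r₂ (apoapsis): v₂ₜ = √(GM(2/r₂ − 1/a_t)) = 2583.6 m/s
(b) ΔV₂ = v₂ − v₂ₜ = 1501.43 m/s ≈ 1.501 km/s
(c) ΔV_total = ΔV₁ + ΔV₂ = 3665.77 m/s ≈ 3.666 km/s

Final answer:
(a) ΔV₁ = 2.164 km/s
(b) ΔV₂ = 1.501 km/s
(c) ΔV_total = 3.666 km/s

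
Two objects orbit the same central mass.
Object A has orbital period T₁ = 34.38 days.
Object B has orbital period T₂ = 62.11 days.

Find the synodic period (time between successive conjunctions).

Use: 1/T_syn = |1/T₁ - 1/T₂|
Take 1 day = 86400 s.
T₁ = 34.38 days = 2.97043 × 10^6 s
T₂ = 62.11 days = 5.3663 × 10^6 s
1/T₁ = 3.36651 × 10^-7 s⁻¹
1/T₂ = 1.86348 × 10^-7 s⁻¹
|1/T₁ − 1/T₂| = 1.50303 × 10^-7 s⁻¹
T_syn = 1 / |1/T₁ − 1/T₂| = 6.65321 × 10^6 s ≈ 77 days

Final answer: T_syn = 77 days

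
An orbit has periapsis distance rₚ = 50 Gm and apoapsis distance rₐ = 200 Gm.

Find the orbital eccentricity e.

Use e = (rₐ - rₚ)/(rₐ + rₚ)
rₚ = 50 Gm = 5 × 10^10 m
rₐ = 200 Gm = 2 × 10^11 m
rₐ − rₚ = 1.5 × 10^11 m
rₐ + rₚ = 2.5 × 10^11 m
e = (rₐ − rₚ)/(rₐ + rₚ) = 0.6

Final answer: e = 0.6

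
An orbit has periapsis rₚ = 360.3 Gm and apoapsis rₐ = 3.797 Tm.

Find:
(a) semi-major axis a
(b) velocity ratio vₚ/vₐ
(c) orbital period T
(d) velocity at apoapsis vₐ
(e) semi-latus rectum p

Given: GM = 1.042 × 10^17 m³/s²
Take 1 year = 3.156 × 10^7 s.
rₚ = 360.3 Gm = 3.603 × 10^11 m
rₐ = 3.797 Tm = 3.797 × 10^12 m
GM = 1.042 × 10^17 m³/s²
a = (rₚ + rₐ)/2 = 2.07865 × 10^12 m
e = (rₐ − rₚ)/(rₐ + rₚ) = (3.4367 × 10^12) / (4.1573 × 10^12) = 0.826666
(a) a = 2.07865 × 10^12 m ≈ 2.079 Tm
(b) vₚ/vₐ = rₐ/rₚ (angular momentum) = (3.797 × 10^12) / (3.603 × 10^11) = 10.5384 ≈ 10.54
(c) a³ = 8.9814 × 10^36 m³;  T = 2π √(a³/GM) = 2π × 9.28407 × 10^9 s = 5.83335 × 10^10 s ≈ 1848 years
(d) vₐ² = GM (2/rₐ − 1/a) = 1.042 × 10^17 × (5.26732 × 10^-13 − 4.81081 × 10^-13) = 4756.75 m²/s²;  vₐ = 68.9692 m/s ≈ 68.97 m/s
(e) 1 − e² = 0.316623;  p = a(1 − e²) = 2.07865 × 10^12 × 0.316623 = 6.58148 × 10^11 m ≈ 658.1 Gm

Final answer:
(a) semi-major axis a = 2.079 Tm
(b) velocity ratio vₚ/vₐ = 10.54
(c) orbital period T = 1848 years
(d) velocity at apoapsis vₐ = 68.97 m/s
(e) semi-latus rectum p = 658.1 Gm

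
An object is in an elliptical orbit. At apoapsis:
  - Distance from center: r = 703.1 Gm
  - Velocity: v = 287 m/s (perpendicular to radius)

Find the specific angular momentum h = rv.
r = 703.1 Gm = 7.031 × 10^11 m
v = 287 m/s
h = rv = 7.031 × 10^11 × 287 = 2.0179 × 10^14 m²/s ≈ 2.018 × 10^14 m²/s

Final answer: h = 2.018 × 10^14 m²/s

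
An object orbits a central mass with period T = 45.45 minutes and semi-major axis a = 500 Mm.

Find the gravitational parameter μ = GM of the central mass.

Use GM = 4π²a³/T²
T = 45.45 minutes = 2727 s
a = 500 Mm = 5 × 10^8 m
a³ = 1.25 × 10^26 m³
T² = 7.43653 × 10^6 s²
GM = 4π² × (1.25 × 10^26) / (7.43653 × 10^6) = 6.63589 × 10^20 m³/s²
GM ≈ 6.636 × 10^20 m³/s²

Final answer: GM = 6.636 × 10^20 m³/s²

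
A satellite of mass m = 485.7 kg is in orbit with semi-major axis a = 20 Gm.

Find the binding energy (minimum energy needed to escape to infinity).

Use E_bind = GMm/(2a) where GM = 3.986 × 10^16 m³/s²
a = 20 Gm = 2 × 10^10 m
GM = 3.986 × 10^16 m³/s²
m = 485.7 kg
GMm = 3.986 × 10^16 × 485.7 = 1.936 × 10^19 m³·kg/s²
2a = 4 × 10^10 m
E_bind = GMm/(2a) = 4.84 × 10^8 J ≈ 484 MJ

Final answer: 484 MJ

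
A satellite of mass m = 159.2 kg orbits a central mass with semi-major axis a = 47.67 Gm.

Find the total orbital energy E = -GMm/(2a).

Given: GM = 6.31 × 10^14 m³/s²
a = 47.67 Gm = 4.767 × 10^10 m
GM = 6.31 × 10^14 m³/s²
2a = 9.534 × 10^10 m
GMm = 6.31 × 10^14 × 159.2 = 1.00455 × 10^17 m³·kg/s²
E = −GMm/(2a) = -1.05365 × 10^6 J ≈ -1.054 MJ

Final answer: -1.054 MJ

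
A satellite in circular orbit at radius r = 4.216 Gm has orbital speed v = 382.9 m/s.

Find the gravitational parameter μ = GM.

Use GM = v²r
r = 4.216 Gm = 4.216 × 10^9 m
v = 382.9 m/s
v² = 146612 m²/s²
GM = v²r = 146612 × 4.216 × 10^9 = 6.18118 × 10^14 m³/s²
GM ≈ 6.181 × 10^14 m³/s²

Final answer: GM = 6.181 × 10^14 m³/s²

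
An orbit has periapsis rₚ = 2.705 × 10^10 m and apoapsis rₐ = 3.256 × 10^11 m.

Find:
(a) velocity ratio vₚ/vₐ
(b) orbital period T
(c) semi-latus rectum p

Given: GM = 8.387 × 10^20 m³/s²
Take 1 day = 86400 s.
rₚ = 2.705 × 10^10 m
rₐ = 3.256 × 10^11 m
GM = 8.387 × 10^20 m³/s²
a = (rₚ + rₐ)/2 = 1.76325 × 10^11 m
e = (rₐ − rₚ)/(rₐ + rₚ) = (2.9855 × 10^11) / (3.5265 × 10^11) = 0.84659
(a) vₚ/vₐ = rₐ/rₚ (angular momentum) = (3.256 × 10^11) / (2.705 × 10^10) = 12.037 ≈ 12.04
(b) a³ = 5.48203 × 10^33 m³;  T = 2π √(a³/GM) = 2π × 2.55663 × 10^6 s = 1.60638 × 10^7 s ≈ 185.9 days
(c) 1 − e² = 0.283285;  p = a(1 − e²) = 1.76325 × 10^11 × 0.283285 = 4.99503 × 10^10 m ≈ 4.995 × 10^10 m

Final answer:
(a) velocity ratio vₚ/vₐ = 12.04
(b) orbital period T = 185.9 days
(c) semi-latus rectum p = 4.995 × 10^10 m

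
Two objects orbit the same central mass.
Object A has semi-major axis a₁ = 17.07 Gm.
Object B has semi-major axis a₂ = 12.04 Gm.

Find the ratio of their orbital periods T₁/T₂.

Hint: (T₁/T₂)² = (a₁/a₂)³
a₁ = 17.07 Gm = 1.707 × 10^10 m
a₂ = 12.04 Gm = 1.204 × 10^10 m
a₁/a₂ = 1.41777
T₁/T₂ = (a₁/a₂)^(3/2) = (1.41777)^1.5 = 1.68815

Final answer: T₁/T₂ = 1.688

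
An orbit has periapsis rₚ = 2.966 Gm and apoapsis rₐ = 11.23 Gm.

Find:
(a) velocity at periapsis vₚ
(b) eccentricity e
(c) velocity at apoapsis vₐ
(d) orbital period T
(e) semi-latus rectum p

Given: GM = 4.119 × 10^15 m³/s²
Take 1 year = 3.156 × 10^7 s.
rₚ = 2.966 Gm = 2.966 × 10^9 m
rₐ = 11.23 Gm = 1.123 × 10^10 m
GM = 4.119 × 10^15 m³/s²
a = (rₚ + rₐ)/2 = 7.098 × 10^9 m
e = (rₐ − rₚ)/(rₐ + rₚ) = (8.264 × 10^9) / (1.4196 × 10^10) = 0.582136
(a) vₚ² = GM (2/rₚ − 1/a) = 4.119 × 10^15 × (6.74309 × 10^-10 − 1.40885 × 10^-10) = 2.19717 × 10^6 m²/s²;  vₚ = 1482.29 m/s ≈ 1.482 km/s
(b) e = 0.582136 ≈ 0.5821
(c) vₐ² = GM (2/rₐ − 1/a) = 4.119 × 10^15 × (1.78094 × 10^-10 − 1.40885 × 10^-10) = 153266 m²/s²;  vₐ = 391.493 m/s ≈ 391.5 m/s
(d) a³ = 3.57609 × 10^29 m³;  T = 2π √(a³/GM) = 2π × 9.31769 × 10^6 s = 5.85448 × 10^7 s ≈ 1.855 years
(e) 1 − e² = 0.661118;  p = a(1 − e²) = 7.098 × 10^9 × 0.661118 = 4.69261 × 10^9 m ≈ 4.693 Gm

Final answer:
(a) velocity at periapsis vₚ = 1.482 km/s
(b) eccentricity e = 0.5821
(c) velocity at apoapsis vₐ = 391.5 m/s
(d) orbital period T = 1.855 years
(e) semi-latus rectum p = 4.693 Gm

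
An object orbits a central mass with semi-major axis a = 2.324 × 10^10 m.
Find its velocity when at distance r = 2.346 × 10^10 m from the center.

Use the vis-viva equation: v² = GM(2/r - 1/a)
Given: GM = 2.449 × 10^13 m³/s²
a = 2.324 × 10^10 m
r = 2.346 × 10^10 m
GM = 2.449 × 10^13 m³/s²
2/r − 1/a = 8.52515 × 10^-11 − 4.30293 × 10^-11 = 4.22222 × 10^-11 m⁻¹
v² = GM (2/r − 1/a) = 1034.02 m²/s²
v = 32.1562 m/s ≈ 32.16 m/s

Final answer: 32.16 m/s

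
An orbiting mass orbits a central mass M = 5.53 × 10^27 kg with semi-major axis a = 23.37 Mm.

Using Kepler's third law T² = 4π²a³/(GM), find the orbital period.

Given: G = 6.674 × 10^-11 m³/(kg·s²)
M = 5.53 × 10^27 kg
GM = G × M = 6.674 × 10^-11 × 5.53 × 10^27 = 3.69072 × 10^17 m³/s²
a = 23.37 Mm = 2.337 × 10^7 m
a³ = 1.27637 × 10^22 m³
T = 2π √(a³/GM) = 2π √((1.27637 × 10^22) / (3.69072 × 10^17)) = 2π × 185.966 s
T = 1168.46 s ≈ 19.47 minutes

Final answer: 19.47 minutes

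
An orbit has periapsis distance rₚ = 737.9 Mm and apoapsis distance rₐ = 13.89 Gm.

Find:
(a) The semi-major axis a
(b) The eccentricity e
rₚ = 737.9 Mm = 7.379 × 10^8 m
rₐ = 13.89 Gm = 1.389 × 10^10 m
(a) a = (rₚ + rₐ)/2 = 7.31395 × 10^9 m ≈ 7.314 Gm
(b) e = (rₐ − rₚ)/(rₐ + rₚ) = (1.31521 × 10^10) / (1.46279 × 10^10) = 0.899111

Final answer:
(a) a = 7.314 Gm
(b) e = 0.8991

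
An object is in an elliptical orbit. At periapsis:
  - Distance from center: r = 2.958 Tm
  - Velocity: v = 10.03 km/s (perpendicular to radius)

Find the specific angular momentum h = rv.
r = 2.958 Tm = 2.958 × 10^12 m
v = 10.03 km/s = 10030 m/s
h = rv = 2.958 × 10^12 × 10030 = 2.96687 × 10^16 m²/s ≈ 2.967 × 10^16 m²/s

Final answer: h = 2.967 × 10^16 m²/s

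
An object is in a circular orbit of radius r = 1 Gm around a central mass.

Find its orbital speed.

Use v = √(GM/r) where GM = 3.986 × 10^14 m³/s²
r = 1 Gm = 1 × 10^9 m
GM = 3.986 × 10^14 m³/s²
GM/r = (3.986 × 10^14) / (1 × 10^9) = 398600 m²/s²
v = √(GM/r) = 631.348 m/s ≈ 631.3 m/s

Final answer: 631.3 m/s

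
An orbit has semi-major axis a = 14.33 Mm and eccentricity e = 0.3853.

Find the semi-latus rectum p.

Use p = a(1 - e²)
a = 14.33 Mm = 1.433 × 10^7 m
e = 0.3853,  e² = 0.148456,  1 − e² = 0.851544
p = a(1 − e²) = 1.433 × 10^7 m × 0.851544 = 1.22026 × 10^7 m ≈ 12.2 Mm

Final answer: p = 12.2 Mm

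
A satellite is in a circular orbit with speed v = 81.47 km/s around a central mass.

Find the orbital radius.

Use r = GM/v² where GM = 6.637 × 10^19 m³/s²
v = 81.47 km/s = 81470 m/s
GM = 6.637 × 10^19 m³/s²
v² = 6.63736 × 10^9 m²/s²
r = GM/v² = (6.637 × 10^19) / (6.63736 × 10^9) = 9.99946 × 10^9 m ≈ 9.999 Gm

Final answer: 9.999 Gm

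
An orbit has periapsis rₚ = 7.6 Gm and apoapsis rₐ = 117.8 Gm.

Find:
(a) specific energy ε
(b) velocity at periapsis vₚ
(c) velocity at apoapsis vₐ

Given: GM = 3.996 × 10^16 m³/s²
rₚ = 7.6 Gm = 7.6 × 10^9 m
rₐ = 117.8 Gm = 1.178 × 10^11 m
GM = 3.996 × 10^16 m³/s²
a = (rₚ + rₐ)/2 = 6.27 × 10^10 m
e = (rₐ − rₚ)/(rₐ + rₚ) = (1.102 × 10^11) / (1.254 × 10^11) = 0.878788
(a) 2a = 1.254 × 10^11 m;  ε = −GM/(2a) = -318660 J/kg ≈ -318.7 kJ/kg
(b) vₚ² = GM (2/rₚ − 1/a) = 3.996 × 10^16 × (2.63158 × 10^-10 − 1.5949 × 10^-11) = 9.87847 × 10^6 m²/s²;  vₚ = 3143 m/s ≈ 3.143 km/s
(c) vₐ² = GM (2/rₐ − 1/a) = 3.996 × 10^16 × (1.69779 × 10^-11 − 1.5949 × 10^-11) = 41117.5 m²/s²;  vₐ = 202.774 m/s ≈ 202.8 m/s

Final answer:
(a) specific energy ε = -318.7 kJ/kg
(b) velocity at periapsis vₚ = 3.143 km/s
(c) velocity at apoapsis vₐ = 202.8 m/s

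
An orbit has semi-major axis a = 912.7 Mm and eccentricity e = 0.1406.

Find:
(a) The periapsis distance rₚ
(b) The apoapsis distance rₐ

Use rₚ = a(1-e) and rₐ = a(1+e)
a = 912.7 Mm = 9.127 × 10^8 m
e = 0.1406:  1 − e = 0.8594,  1 + e = 1.1406
(a) rₚ = a(1 − e) = 9.127 × 10^8 m × 0.8594 = 7.84374 × 10^8 m ≈ 784.4 Mm
(b) rₐ = a(1 + e) = 9.127 × 10^8 m × 1.1406 = 1.04103 × 10^9 m ≈ 1.041 Gm

Final answer:
(a) rₚ = 784.4 Mm
(b) rₐ = 1.041 Gm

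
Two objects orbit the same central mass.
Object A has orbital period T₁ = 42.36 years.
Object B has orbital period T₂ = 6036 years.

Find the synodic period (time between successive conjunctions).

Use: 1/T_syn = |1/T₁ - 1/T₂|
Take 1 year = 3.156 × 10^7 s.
T₁ = 42.36 years = 1.33688 × 10^9 s
T₂ = 6036 years = 1.90496 × 10^11 s
1/T₁ = 7.48009 × 10^-10 s⁻¹
1/T₂ = 5.24945 × 10^-12 s⁻¹
|1/T₁ − 1/T₂| = 7.4276 × 10^-10 s⁻¹
T_syn = 1 / |1/T₁ − 1/T₂| = 1.34633 × 10^9 s ≈ 42.66 years

Final answer: T_syn = 42.66 years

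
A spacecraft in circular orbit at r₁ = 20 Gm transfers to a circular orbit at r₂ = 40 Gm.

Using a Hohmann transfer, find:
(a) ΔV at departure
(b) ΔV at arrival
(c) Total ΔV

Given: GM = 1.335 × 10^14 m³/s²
r₁ = 20 Gm = 2 × 10^10 m
r₂ = 40 Gm = 4 × 10^10 m
GM = 1.335 × 10^14 m³/s²
Transfer ellipse: a_t = (r₁ + r₂)/2 = 3 × 10^10 m
Circular speed at r₁: v₁ = √(GM/r₁) = 81.7007 m/s
Transfer speed at r₁ (periapsis): v₁ₜ = √(GM(2/r₁ − 1/a_t)) = 94.3398 m/s
(a) ΔV₁ = v₁ₜ − v₁ = 12.6391 m/s ≈ 12.64 m/s
Circular speed at r₂: v₂ = √(GM/r₂) = 57.7711 m/s
Transfer speed at r₂ (apoapsis): v₂ₜ = √(GM(2/r₂ − 1/a_t)) = 47.1699 m/s
(b) ΔV₂ = v₂ − v₂ₜ = 10.6012 m/s ≈ 10.6 m/s
(c) ΔV_total = ΔV₁ + ΔV₂ = 23.2403 m/s ≈ 23.24 m/s

Final answer:
(a) ΔV₁ = 12.64 m/s
(b) ΔV₂ = 10.6 m/s
(c) ΔV_total = 23.24 m/s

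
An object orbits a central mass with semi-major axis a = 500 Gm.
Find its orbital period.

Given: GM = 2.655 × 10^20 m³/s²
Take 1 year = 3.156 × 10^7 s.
a = 500 Gm = 5 × 10^11 m
GM = 2.655 × 10^20 m³/s²
a³ = 1.25 × 10^35 m³
T = 2π √(a³/GM) = 2π √((1.25 × 10^35) / (2.655 × 10^20)) = 2π × 2.16982 × 10^7 s
T = 1.36334 × 10^8 s ≈ 4.32 years

Final answer: 4.32 years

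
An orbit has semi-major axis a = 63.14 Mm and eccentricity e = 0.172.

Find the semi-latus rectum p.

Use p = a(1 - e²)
a = 63.14 Mm = 6.314 × 10^7 m
e = 0.172,  e² = 0.029584,  1 − e² = 0.970416
p = a(1 − e²) = 6.314 × 10^7 m × 0.970416 = 6.12721 × 10^7 m ≈ 61.27 Mm

Final answer: p = 61.27 Mm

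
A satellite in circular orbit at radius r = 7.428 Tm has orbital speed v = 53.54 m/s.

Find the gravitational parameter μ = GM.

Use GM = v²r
r = 7.428 Tm = 7.428 × 10^12 m
v = 53.54 m/s
v² = 2866.53 m²/s²
GM = v²r = 2866.53 × 7.428 × 10^12 = 2.12926 × 10^16 m³/s²
GM ≈ 2.129 × 10^16 m³/s²

Final answer: GM = 2.129 × 10^16 m³/s²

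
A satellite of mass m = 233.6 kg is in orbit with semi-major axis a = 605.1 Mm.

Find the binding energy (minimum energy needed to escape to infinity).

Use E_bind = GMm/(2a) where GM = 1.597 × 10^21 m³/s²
a = 605.1 Mm = 6.051 × 10^8 m
GM = 1.597 × 10^21 m³/s²
m = 233.6 kg
GMm = 1.597 × 10^21 × 233.6 = 3.73059 × 10^23 m³·kg/s²
2a = 1.2102 × 10^9 m
E_bind = GMm/(2a) = 3.08262 × 10^14 J ≈ 308.3 TJ

Final answer: 308.3 TJ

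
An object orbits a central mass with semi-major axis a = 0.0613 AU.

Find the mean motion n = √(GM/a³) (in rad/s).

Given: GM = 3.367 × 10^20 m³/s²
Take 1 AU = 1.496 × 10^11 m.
a = 0.0613 AU = 9.17048 × 10^9 m
GM = 3.367 × 10^20 m³/s²
a³ = 7.71216 × 10^29 m³
GM/a³ = (3.367 × 10^20) / (7.71216 × 10^29) = 4.36583 × 10^-10 s⁻²
n = √(GM/a³) = 2.08946 × 10^-5 rad/s ≈ 2.089 × 10^-5 rad/s

Final answer: n = 2.089 × 10^-5 rad/s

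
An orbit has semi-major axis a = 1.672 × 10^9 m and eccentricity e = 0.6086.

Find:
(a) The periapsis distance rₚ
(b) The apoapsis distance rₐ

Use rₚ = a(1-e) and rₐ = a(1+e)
a = 1.672 × 10^9 m
e = 0.6086:  1 − e = 0.3914,  1 + e = 1.6086
(a) rₚ = a(1 − e) = 1.672 × 10^9 m × 0.3914 = 6.54421 × 10^8 m ≈ 6.544 × 10^8 m
(b) rₐ = a(1 + e) = 1.672 × 10^9 m × 1.6086 = 2.68958 × 10^9 m ≈ 2.69 × 10^9 m

Final answer:
(a) rₚ = 6.544 × 10^8 m
(b) rₐ = 2.69 × 10^9 m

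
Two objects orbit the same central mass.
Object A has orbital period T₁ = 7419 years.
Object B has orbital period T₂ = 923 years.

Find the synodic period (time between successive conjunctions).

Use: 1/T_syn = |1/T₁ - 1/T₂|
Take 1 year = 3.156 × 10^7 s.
T₁ = 7419 years = 2.34144 × 10^11 s
T₂ = 923 years = 2.91299 × 10^10 s
1/T₁ = 4.27088 × 10^-12 s⁻¹
1/T₂ = 3.4329 × 10^-11 s⁻¹
|1/T₁ − 1/T₂| = 3.00581 × 10^-11 s⁻¹
T_syn = 1 / |1/T₁ − 1/T₂| = 3.32689 × 10^10 s ≈ 1054 years

Final answer: T_syn = 1054 years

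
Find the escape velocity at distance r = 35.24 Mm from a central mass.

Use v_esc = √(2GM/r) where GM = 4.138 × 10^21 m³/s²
r = 35.24 Mm = 3.524 × 10^7 m
GM = 4.138 × 10^21 m³/s²
2GM/r = 2 × (4.138 × 10^21) / (3.524 × 10^7) = 2.34847 × 10^14 m²/s²
v_esc = √(2GM/r) = 1.53247 × 10^7 m/s ≈ 1.532 × 10^4 km/s

Final answer: 1.532 × 10^4 km/s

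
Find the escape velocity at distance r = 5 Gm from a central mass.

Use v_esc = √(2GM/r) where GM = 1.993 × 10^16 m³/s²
r = 5 Gm = 5 × 10^9 m
GM = 1.993 × 10^16 m³/s²
2GM/r = 2 × (1.993 × 10^16) / (5 × 10^9) = 7.972 × 10^6 m²/s²
v_esc = √(2GM/r) = 2823.47 m/s ≈ 2.823 km/s

Final answer: 2.823 km/s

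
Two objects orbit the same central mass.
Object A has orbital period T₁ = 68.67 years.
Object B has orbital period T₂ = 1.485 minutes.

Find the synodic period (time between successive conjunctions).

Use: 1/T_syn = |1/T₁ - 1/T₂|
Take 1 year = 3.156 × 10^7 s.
T₁ = 68.67 years = 2.16723 × 10^9 s
T₂ = 1.485 minutes = 89.1 s
1/T₁ = 4.6142 × 10^-10 s⁻¹
1/T₂ = 0.0112233 s⁻¹
|1/T₁ − 1/T₂| = 0.0112233 s⁻¹
T_syn = 1 / |1/T₁ − 1/T₂| = 89.1 s ≈ 1.485 minutes

Final answer: T_syn = 1.485 minutes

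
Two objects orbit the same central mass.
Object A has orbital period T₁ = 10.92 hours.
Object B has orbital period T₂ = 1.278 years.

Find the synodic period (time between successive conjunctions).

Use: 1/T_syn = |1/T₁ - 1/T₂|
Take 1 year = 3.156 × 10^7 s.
T₁ = 10.92 hours = 39312 s
T₂ = 1.278 years = 4.03337 × 10^7 s
1/T₁ = 2.54375 × 10^-5 s⁻¹
1/T₂ = 2.47932 × 10^-8 s⁻¹
|1/T₁ − 1/T₂| = 2.54127 × 10^-5 s⁻¹
T_syn = 1 / |1/T₁ − 1/T₂| = 39350.4 s ≈ 10.93 hours

Final answer: T_syn = 10.93 hours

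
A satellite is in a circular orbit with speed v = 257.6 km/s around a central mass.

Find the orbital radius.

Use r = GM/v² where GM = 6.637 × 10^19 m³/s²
v = 257.6 km/s = 257600 m/s
GM = 6.637 × 10^19 m³/s²
v² = 6.63578 × 10^10 m²/s²
r = GM/v² = (6.637 × 10^19) / (6.63578 × 10^10) = 1.00018 × 10^9 m ≈ 1 Gm

Final answer: 1 Gm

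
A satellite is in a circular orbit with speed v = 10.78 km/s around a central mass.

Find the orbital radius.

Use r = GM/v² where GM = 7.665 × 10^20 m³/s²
v = 10.78 km/s = 10780 m/s
GM = 7.665 × 10^20 m³/s²
v² = 1.16208 × 10^8 m²/s²
r = GM/v² = (7.665 × 10^20) / (1.16208 × 10^8) = 6.59591 × 10^12 m ≈ 6.596 × 10^12 m

Final answer: 6.596 × 10^12 m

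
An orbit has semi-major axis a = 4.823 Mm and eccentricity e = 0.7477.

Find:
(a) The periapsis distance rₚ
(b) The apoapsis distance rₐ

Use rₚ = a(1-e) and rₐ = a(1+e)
a = 4.823 Mm = 4.823 × 10^6 m
e = 0.7477:  1 − e = 0.2523,  1 + e = 1.7477
(a) rₚ = a(1 − e) = 4.823 × 10^6 m × 0.2523 = 1.21684 × 10^6 m ≈ 1.217 Mm
(b) rₐ = a(1 + e) = 4.823 × 10^6 m × 1.7477 = 8.42916 × 10^6 m ≈ 8.429 Mm

Final answer:
(a) rₚ = 1.217 Mm
(b) rₐ = 8.429 Mm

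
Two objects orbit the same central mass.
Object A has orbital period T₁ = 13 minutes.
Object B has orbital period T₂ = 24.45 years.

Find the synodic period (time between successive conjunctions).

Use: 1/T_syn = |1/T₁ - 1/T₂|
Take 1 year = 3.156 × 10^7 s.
T₁ = 13 minutes = 780 s
T₂ = 24.45 years = 7.71642 × 10^8 s
1/T₁ = 0.00128205 s⁻¹
1/T₂ = 1.29594 × 10^-9 s⁻¹
|1/T₁ − 1/T₂| = 0.00128205 s⁻¹
T_syn = 1 / |1/T₁ − 1/T₂| = 780.001 s ≈ 13 minutes

Final answer: T_syn = 13 minutes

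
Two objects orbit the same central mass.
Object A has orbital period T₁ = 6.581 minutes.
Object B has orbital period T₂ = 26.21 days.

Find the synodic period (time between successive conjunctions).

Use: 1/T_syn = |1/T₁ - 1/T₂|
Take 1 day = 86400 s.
T₁ = 6.581 minutes = 394.86 s
T₂ = 26.21 days = 2.26454 × 10^6 s
1/T₁ = 0.00253254 s⁻¹
1/T₂ = 4.4159 × 10^-7 s⁻¹
|1/T₁ − 1/T₂| = 0.0025321 s⁻¹
T_syn = 1 / |1/T₁ − 1/T₂| = 394.929 s ≈ 6.582 minutes

Final answer: T_syn = 6.582 minutes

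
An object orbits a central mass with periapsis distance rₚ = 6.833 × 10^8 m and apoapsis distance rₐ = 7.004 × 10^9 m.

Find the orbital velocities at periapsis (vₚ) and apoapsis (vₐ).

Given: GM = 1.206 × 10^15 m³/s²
rₚ = 6.833 × 10^8 m
rₐ = 7.004 × 10^9 m
GM = 1.206 × 10^15 m³/s²
a = (rₚ + rₐ)/2 = 3.84365 × 10^9 m
Vis-viva: v² = GM (2/r − 1/a)
vₚ² = 1.206 × 10^15 × (2.92697 × 10^-9 − 2.60169 × 10^-10) = 3.21616 × 10^6 m²/s²
vₚ = 1793.37 m/s ≈ 1.793 km/s
vₐ² = 1.206 × 10^15 × (2.85551 × 10^-10 − 2.60169 × 10^-10) = 30610.4 m²/s²
vₐ = 174.958 m/s ≈ 175 m/s

Final answer: vₚ = 1.793 km/s, vₐ = 175 m/s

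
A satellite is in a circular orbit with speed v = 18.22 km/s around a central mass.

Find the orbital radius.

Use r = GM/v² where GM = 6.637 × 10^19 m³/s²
v = 18.22 km/s = 18220 m/s
GM = 6.637 × 10^19 m³/s²
v² = 3.31968 × 10^8 m²/s²
r = GM/v² = (6.637 × 10^19) / (3.31968 × 10^8) = 1.99929 × 10^11 m ≈ 199.9 Gm

Final answer: 199.9 Gm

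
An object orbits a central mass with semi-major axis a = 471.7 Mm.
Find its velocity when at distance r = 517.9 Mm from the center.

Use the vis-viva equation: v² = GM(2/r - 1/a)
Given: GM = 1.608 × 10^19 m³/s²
a = 471.7 Mm = 4.717 × 10^8 m
r = 517.9 Mm = 5.179 × 10^8 m
GM = 1.608 × 10^19 m³/s²
2/r − 1/a = 3.86175 × 10^-9 − 2.11999 × 10^-9 = 1.74176 × 10^-9 m⁻¹
v² = GM (2/r − 1/a) = 2.80075 × 10^10 m²/s²
v = 167354 m/s ≈ 167.4 km/s

Final answer: 167.4 km/s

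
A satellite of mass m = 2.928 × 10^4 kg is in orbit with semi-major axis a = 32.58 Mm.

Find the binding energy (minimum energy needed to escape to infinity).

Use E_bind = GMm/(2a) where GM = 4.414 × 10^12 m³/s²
a = 32.58 Mm = 3.258 × 10^7 m
GM = 4.414 × 10^12 m³/s²
m = 2.928 × 10^4 kg
GMm = 4.414 × 10^12 × 29280 = 1.29242 × 10^17 m³·kg/s²
2a = 6.516 × 10^7 m
E_bind = GMm/(2a) = 1.98345 × 10^9 J ≈ 1.983 GJ

Final answer: 1.983 GJ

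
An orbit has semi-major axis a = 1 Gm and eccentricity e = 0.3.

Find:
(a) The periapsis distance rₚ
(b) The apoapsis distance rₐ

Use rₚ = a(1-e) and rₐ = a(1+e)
a = 1 Gm = 1 × 10^9 m
e = 0.3:  1 − e = 0.7,  1 + e = 1.3
(a) rₚ = a(1 − e) = 1 × 10^9 m × 0.7 = 7 × 10^8 m ≈ 700 Mm
(b) rₐ = a(1 + e) = 1 × 10^9 m × 1.3 = 1.3 × 10^9 m ≈ 1.3 Gm

Final answer:
(a) rₚ = 700 Mm
(b) rₐ = 1.3 Gm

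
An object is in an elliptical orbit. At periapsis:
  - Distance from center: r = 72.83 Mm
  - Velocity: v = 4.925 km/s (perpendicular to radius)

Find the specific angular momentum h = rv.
r = 72.83 Mm = 7.283 × 10^7 m
v = 4.925 km/s = 4925 m/s
h = rv = 7.283 × 10^7 × 4925 = 3.58688 × 10^11 m²/s ≈ 3.587 × 10^11 m²/s

Final answer: h = 3.587 × 10^11 m²/s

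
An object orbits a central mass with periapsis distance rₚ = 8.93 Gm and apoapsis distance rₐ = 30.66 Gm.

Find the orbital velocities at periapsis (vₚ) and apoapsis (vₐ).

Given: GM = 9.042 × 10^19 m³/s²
rₚ = 8.93 Gm = 8.93 × 10^9 m
rₐ = 30.66 Gm = 3.066 × 10^10 m
GM = 9.042 × 10^19 m³/s²
a = (rₚ + rₐ)/2 = 1.9795 × 10^10 m
Vis-viva: v² = GM (2/r − 1/a)
vₚ² = 9.042 × 10^19 × (2.23964 × 10^-10 − 5.05178 × 10^-11) = 1.5683 × 10^10 m²/s²
vₚ = 125232 m/s ≈ 125.2 km/s
vₐ² = 9.042 × 10^19 × (6.52316 × 10^-11 − 5.05178 × 10^-11) = 1.33042 × 10^9 m²/s²
vₐ = 36474.9 m/s ≈ 36.47 km/s

Final answer: vₚ = 125.2 km/s, vₐ = 36.47 km/s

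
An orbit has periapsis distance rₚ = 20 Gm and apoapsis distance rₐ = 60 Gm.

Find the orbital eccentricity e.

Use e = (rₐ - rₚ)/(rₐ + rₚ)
rₚ = 20 Gm = 2 × 10^10 m
rₐ = 60 Gm = 6 × 10^10 m
rₐ − rₚ = 4 × 10^10 m
rₐ + rₚ = 8 × 10^10 m
e = (rₐ − rₚ)/(rₐ + rₚ) = 0.5

Final answer: e = 0.5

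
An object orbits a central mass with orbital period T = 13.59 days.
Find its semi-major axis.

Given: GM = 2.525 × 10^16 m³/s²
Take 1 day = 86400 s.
T = 13.59 days = 1.17418 × 10^6 s
GM = 2.525 × 10^16 m³/s²
Kepler's third law: a³ = GM T² / (4π²)
T² = 1.37869 × 10^12 s²
a³ = (2.525 × 10^16) × (1.37869 × 10^12) / (4π²) = 8.81796 × 10^26 m³
a = (a³)^(1/3) = 9.58935 × 10^8 m ≈ 958.9 Mm

Final answer: 958.9 Mm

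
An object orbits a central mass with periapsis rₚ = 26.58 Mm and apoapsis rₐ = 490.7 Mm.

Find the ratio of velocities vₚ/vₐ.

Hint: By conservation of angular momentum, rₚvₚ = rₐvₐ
rₚ = 26.58 Mm = 2.658 × 10^7 m
rₐ = 490.7 Mm = 4.907 × 10^8 m
rₚvₚ = rₐvₐ  ⇒  vₚ/vₐ = rₐ/rₚ
vₚ/vₐ = (4.907 × 10^8) / (2.658 × 10^7) = 18.4612

Final answer: vₚ/vₐ = 18.46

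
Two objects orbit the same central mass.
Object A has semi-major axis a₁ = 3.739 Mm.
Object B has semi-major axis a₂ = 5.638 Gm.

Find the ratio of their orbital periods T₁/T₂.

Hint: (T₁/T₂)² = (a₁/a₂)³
a₁ = 3.739 Mm = 3.739 × 10^6 m
a₂ = 5.638 Gm = 5.638 × 10^9 m
a₁/a₂ = 0.000663178
T₁/T₂ = (a₁/a₂)^(3/2) = (0.000663178)^1.5 = 1.70783 × 10^-5

Final answer: T₁/T₂ = 1.708 × 10^-5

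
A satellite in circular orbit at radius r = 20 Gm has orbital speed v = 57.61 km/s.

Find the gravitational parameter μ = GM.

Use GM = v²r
r = 20 Gm = 2 × 10^10 m
v = 57.61 km/s = 57610 m/s
v² = 3.31891 × 10^9 m²/s²
GM = v²r = 3.31891 × 10^9 × 2 × 10^10 = 6.63782 × 10^19 m³/s²
GM ≈ 6.638 × 10^19 m³/s²

Final answer: GM = 6.638 × 10^19 m³/s²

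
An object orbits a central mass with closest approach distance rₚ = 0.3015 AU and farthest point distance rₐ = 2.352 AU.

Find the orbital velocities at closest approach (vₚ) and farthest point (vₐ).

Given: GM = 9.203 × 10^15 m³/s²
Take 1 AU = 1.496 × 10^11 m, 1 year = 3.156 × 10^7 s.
rₚ = 0.3015 AU = 4.51044 × 10^10 m
rₐ = 2.352 AU = 3.51859 × 10^11 m
GM = 9.203 × 10^15 m³/s²
a = (rₚ + rₐ)/2 = 1.98482 × 10^11 m
Vis-viva: v² = GM (2/r − 1/a)
vₚ² = 9.203 × 10^15 × (4.43416 × 10^-11 − 5.03825 × 10^-12) = 361709 m²/s²
vₚ = 601.422 m/s ≈ 0.1269 AU/year
vₐ² = 9.203 × 10^15 × (5.68409 × 10^-12 − 5.03825 × 10^-12) = 5943.73 m²/s²
vₐ = 77.0956 m/s ≈ 77.1 m/s

Final answer: vₚ = 0.1269 AU/year, vₐ = 77.1 m/s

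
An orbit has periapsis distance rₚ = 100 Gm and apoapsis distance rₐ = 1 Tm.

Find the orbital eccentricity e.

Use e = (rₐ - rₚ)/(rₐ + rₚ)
rₚ = 100 Gm = 1 × 10^11 m
rₐ = 1 Tm = 1 × 10^12 m
rₐ − rₚ = 9 × 10^11 m
rₐ + rₚ = 1.1 × 10^12 m
e = (rₐ − rₚ)/(rₐ + rₚ) = 0.818182

Final answer: e = 0.8182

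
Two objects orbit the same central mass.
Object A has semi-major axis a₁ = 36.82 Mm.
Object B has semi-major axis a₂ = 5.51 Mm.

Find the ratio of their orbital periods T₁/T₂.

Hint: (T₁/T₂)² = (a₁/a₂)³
a₁ = 36.82 Mm = 3.682 × 10^7 m
a₂ = 5.51 Mm = 5.51 × 10^6 m
a₁/a₂ = 6.6824
T₁/T₂ = (a₁/a₂)^(3/2) = (6.6824)^1.5 = 17.2742

Final answer: T₁/T₂ = 17.27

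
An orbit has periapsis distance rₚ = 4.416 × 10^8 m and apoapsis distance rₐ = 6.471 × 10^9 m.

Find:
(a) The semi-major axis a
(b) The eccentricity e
rₚ = 4.416 × 10^8 m
rₐ = 6.471 × 10^9 m
(a) a = (rₚ + rₐ)/2 = 3.4563 × 10^9 m ≈ 3.456 × 10^9 m
(b) e = (rₐ − rₚ)/(rₐ + rₚ) = (6.0294 × 10^9) / (6.9126 × 10^9) = 0.872233

Final answer:
(a) a = 3.456 × 10^9 m
(b) e = 0.8722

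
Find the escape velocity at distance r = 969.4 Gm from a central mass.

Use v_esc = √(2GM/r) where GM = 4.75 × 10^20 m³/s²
r = 969.4 Gm = 9.694 × 10^11 m
GM = 4.75 × 10^20 m³/s²
2GM/r = 2 × (4.75 × 10^20) / (9.694 × 10^11) = 9.79988 × 10^8 m²/s²
v_esc = √(2GM/r) = 31304.8 m/s ≈ 31.3 km/s

Final answer: 31.3 km/s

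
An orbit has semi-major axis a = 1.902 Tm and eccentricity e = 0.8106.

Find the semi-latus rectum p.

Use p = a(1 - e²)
a = 1.902 Tm = 1.902 × 10^12 m
e = 0.8106,  e² = 0.657072,  1 − e² = 0.342928
p = a(1 − e²) = 1.902 × 10^12 m × 0.342928 = 6.52248 × 10^11 m ≈ 652.2 Gm

Final answer: p = 652.2 Gm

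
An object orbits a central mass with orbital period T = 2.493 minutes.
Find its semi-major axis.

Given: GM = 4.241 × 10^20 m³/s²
T = 2.493 minutes = 149.58 s
GM = 4.241 × 10^20 m³/s²
Kepler's third law: a³ = GM T² / (4π²)
T² = 22374.2 s²
a³ = (4.241 × 10^20) × 22374.2 / (4π²) = 2.40356 × 10^23 m³
a = (a³)^(1/3) = 6.21754 × 10^7 m ≈ 62.18 Mm

Final answer: 62.18 Mm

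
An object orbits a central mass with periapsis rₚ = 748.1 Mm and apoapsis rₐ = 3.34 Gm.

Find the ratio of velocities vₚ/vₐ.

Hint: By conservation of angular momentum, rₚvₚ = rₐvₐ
rₚ = 748.1 Mm = 7.481 × 10^8 m
rₐ = 3.34 Gm = 3.34 × 10^9 m
rₚvₚ = rₐvₐ  ⇒  vₚ/vₐ = rₐ/rₚ
vₚ/vₐ = (3.34 × 10^9) / (7.481 × 10^8) = 4.46464

Final answer: vₚ/vₐ = 4.465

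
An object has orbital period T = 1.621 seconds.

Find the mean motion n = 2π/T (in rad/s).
T = 1.621 seconds
n = 2π / 1.621 s = 3.87612 rad/s ≈ 3.876 rad/s

Final answer: n = 3.876 rad/s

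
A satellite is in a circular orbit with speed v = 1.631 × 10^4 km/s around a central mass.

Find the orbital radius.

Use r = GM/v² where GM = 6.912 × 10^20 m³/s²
v = 1.631 × 10^4 km/s = 1.631 × 10^7 m/s
GM = 6.912 × 10^20 m³/s²
v² = 2.66016 × 10^14 m²/s²
r = GM/v² = (6.912 × 10^20) / (2.66016 × 10^14) = 2.59834 × 10^6 m ≈ 2.598 Mm

Final answer: 2.598 Mm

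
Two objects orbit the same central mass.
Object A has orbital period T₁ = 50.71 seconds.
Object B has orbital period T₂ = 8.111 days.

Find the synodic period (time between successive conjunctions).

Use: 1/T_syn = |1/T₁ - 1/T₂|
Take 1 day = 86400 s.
T₁ = 50.71 seconds
T₂ = 8.111 days = 700790 s
1/T₁ = 0.01972 s⁻¹
1/T₂ = 1.42696 × 10^-6 s⁻¹
|1/T₁ − 1/T₂| = 0.0197185 s⁻¹
T_syn = 1 / |1/T₁ − 1/T₂| = 50.7137 s ≈ 50.71 seconds

Final answer: T_syn = 50.71 seconds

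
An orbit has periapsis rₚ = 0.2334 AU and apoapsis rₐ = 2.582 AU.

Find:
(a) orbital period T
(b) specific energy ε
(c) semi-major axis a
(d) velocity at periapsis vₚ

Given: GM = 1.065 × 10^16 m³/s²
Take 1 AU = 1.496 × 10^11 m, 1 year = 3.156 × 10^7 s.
rₚ = 0.2334 AU = 3.49166 × 10^10 m
rₐ = 2.582 AU = 3.86267 × 10^11 m
GM = 1.065 × 10^16 m³/s²
a = (rₚ + rₐ)/2 = 2.10592 × 10^11 m
e = (rₐ − rₚ)/(rₐ + rₚ) = (3.51351 × 10^11) / (4.21184 × 10^11) = 0.834198
(a) a³ = 9.33953 × 10^33 m³;  T = 2π √(a³/GM) = 2π × 9.36457 × 10^8 s = 5.88393 × 10^9 s ≈ 186.4 years
(b) 2a = 4.21184 × 10^11 m;  ε = −GM/(2a) = -25285.9 J/kg ≈ -25.29 kJ/kg
(c) a = 2.10592 × 10^11 m ≈ 1.408 AU
(d) vₚ² = GM (2/rₚ − 1/a) = 1.065 × 10^16 × (5.72793 × 10^-11 − 4.74852 × 10^-12) = 559453 m²/s²;  vₚ = 747.966 m/s ≈ 0.1578 AU/year

Final answer:
(a) orbital period T = 186.4 years
(b) specific energy ε = -25.29 kJ/kg
(c) semi-major axis a = 1.408 AU
(d) velocity at periapsis vₚ = 0.1578 AU/year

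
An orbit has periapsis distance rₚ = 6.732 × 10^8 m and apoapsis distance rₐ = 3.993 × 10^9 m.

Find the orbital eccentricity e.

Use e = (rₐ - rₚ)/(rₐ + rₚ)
rₚ = 6.732 × 10^8 m
rₐ = 3.993 × 10^9 m
rₐ − rₚ = 3.3198 × 10^9 m
rₐ + rₚ = 4.6662 × 10^9 m
e = (rₐ − rₚ)/(rₐ + rₚ) = 0.711457

Final answer: e = 0.7115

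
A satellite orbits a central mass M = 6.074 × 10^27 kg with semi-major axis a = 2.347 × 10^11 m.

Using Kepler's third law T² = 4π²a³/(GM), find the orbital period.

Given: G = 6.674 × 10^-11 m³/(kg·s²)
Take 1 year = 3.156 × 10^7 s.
M = 6.074 × 10^27 kg
GM = G × M = 6.674 × 10^-11 × 6.074 × 10^27 = 4.05379 × 10^17 m³/s²
a = 2.347 × 10^11 m
a³ = 1.29282 × 10^34 m³
T = 2π √(a³/GM) = 2π √((1.29282 × 10^34) / (4.05379 × 10^17)) = 2π × 1.78583 × 10^8 s
T = 1.12207 × 10^9 s ≈ 35.55 years

Final answer: 35.55 years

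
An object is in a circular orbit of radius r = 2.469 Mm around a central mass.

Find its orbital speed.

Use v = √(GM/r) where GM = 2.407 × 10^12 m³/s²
r = 2.469 Mm = 2.469 × 10^6 m
GM = 2.407 × 10^12 m³/s²
GM/r = (2.407 × 10^12) / (2.469 × 10^6) = 974889 m²/s²
v = √(GM/r) = 987.364 m/s ≈ 987.4 m/s

Final answer: 987.4 m/s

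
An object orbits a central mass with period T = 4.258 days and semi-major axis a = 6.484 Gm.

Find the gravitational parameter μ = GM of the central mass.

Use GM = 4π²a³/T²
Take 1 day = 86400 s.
T = 4.258 days = 367891 s
a = 6.484 Gm = 6.484 × 10^9 m
a³ = 2.72602 × 10^29 m³
T² = 1.35344 × 10^11 s²
GM = 4π² × (2.72602 × 10^29) / (1.35344 × 10^11) = 7.95152 × 10^19 m³/s²
GM ≈ 7.952 × 10^19 m³/s²

Final answer: GM = 7.952 × 10^19 m³/s²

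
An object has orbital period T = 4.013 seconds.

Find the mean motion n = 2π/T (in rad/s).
T = 4.013 seconds
n = 2π / 4.013 s = 1.56571 rad/s ≈ 1.566 rad/s

Final answer: n = 1.566 rad/s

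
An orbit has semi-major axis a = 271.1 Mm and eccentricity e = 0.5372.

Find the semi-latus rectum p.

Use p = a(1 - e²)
a = 271.1 Mm = 2.711 × 10^8 m
e = 0.5372,  e² = 0.288584,  1 − e² = 0.711416
p = a(1 − e²) = 2.711 × 10^8 m × 0.711416 = 1.92865 × 10^8 m ≈ 192.9 Mm

Final answer: p = 192.9 Mm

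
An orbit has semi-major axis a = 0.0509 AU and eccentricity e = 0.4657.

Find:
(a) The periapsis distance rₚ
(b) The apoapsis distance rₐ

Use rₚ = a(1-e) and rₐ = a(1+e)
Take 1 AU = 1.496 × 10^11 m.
a = 0.0509 AU = 7.61464 × 10^9 m
e = 0.4657:  1 − e = 0.5343,  1 + e = 1.4657
(a) rₚ = a(1 − e) = 7.61464 × 10^9 m × 0.5343 = 4.0685 × 10^9 m ≈ 0.0272 AU
(b) rₐ = a(1 + e) = 7.61464 × 10^9 m × 1.4657 = 1.11608 × 10^10 m ≈ 0.0746 AU

Final answer:
(a) rₚ = 0.0272 AU
(b) rₐ = 0.0746 AU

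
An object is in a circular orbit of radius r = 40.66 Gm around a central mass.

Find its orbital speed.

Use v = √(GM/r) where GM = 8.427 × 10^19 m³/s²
r = 40.66 Gm = 4.066 × 10^10 m
GM = 8.427 × 10^19 m³/s²
GM/r = (8.427 × 10^19) / (4.066 × 10^10) = 2.07255 × 10^9 m²/s²
v = √(GM/r) = 45525.3 m/s ≈ 45.53 km/s

Final answer: 45.53 km/s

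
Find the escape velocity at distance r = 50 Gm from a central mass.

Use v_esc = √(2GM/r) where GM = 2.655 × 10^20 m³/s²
r = 50 Gm = 5 × 10^10 m
GM = 2.655 × 10^20 m³/s²
2GM/r = 2 × (2.655 × 10^20) / (5 × 10^10) = 1.062 × 10^10 m²/s²
v_esc = √(2GM/r) = 103053 m/s ≈ 103.1 km/s

Final answer: 103.1 km/s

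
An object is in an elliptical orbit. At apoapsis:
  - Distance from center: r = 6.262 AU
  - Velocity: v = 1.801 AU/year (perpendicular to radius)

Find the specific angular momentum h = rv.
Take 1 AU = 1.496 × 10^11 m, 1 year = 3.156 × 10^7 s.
r = 6.262 AU = 9.36795 × 10^11 m
v = 1.801 AU/year = 8537.06 m/s
h = rv = 9.36795 × 10^11 × 8537.06 = 7.99748 × 10^15 m²/s ≈ 7.997 × 10^15 m²/s

Final answer: h = 7.997 × 10^15 m²/s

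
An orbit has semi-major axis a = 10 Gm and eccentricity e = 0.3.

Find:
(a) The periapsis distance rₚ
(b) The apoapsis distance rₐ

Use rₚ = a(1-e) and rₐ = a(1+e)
a = 10 Gm = 1 × 10^10 m
e = 0.3:  1 − e = 0.7,  1 + e = 1.3
(a) rₚ = a(1 − e) = 1 × 10^10 m × 0.7 = 7 × 10^9 m ≈ 7 Gm
(b) rₐ = a(1 + e) = 1 × 10^10 m × 1.3 = 1.3 × 10^10 m ≈ 13 Gm

Final answer:
(a) rₚ = 7 Gm
(b) rₐ = 13 Gm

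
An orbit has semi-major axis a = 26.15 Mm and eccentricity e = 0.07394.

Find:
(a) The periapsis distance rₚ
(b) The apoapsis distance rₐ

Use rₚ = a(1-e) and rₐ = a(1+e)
a = 26.15 Mm = 2.615 × 10^7 m
e = 0.07394:  1 − e = 0.92606,  1 + e = 1.07394
(a) rₚ = a(1 − e) = 2.615 × 10^7 m × 0.92606 = 2.42165 × 10^7 m ≈ 24.22 Mm
(b) rₐ = a(1 + e) = 2.615 × 10^7 m × 1.07394 = 2.80835 × 10^7 m ≈ 28.08 Mm

Final answer:
(a) rₚ = 24.22 Mm
(b) rₐ = 28.08 Mm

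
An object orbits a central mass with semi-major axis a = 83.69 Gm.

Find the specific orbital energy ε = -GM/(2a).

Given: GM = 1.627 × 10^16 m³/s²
a = 83.69 Gm = 8.369 × 10^10 m
GM = 1.627 × 10^16 m³/s²
2a = 1.6738 × 10^11 m
ε = −GM/(2a) = -97204 J/kg ≈ -97.2 kJ/kg

Final answer: -97.2 kJ/kg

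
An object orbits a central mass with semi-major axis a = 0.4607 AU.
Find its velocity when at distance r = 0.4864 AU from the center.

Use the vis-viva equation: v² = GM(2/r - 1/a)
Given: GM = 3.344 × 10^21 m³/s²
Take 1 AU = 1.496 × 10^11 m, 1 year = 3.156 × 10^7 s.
a = 0.4607 AU = 6.89207 × 10^10 m
r = 0.4864 AU = 7.27654 × 10^10 m
GM = 3.344 × 10^21 m³/s²
2/r − 1/a = 2.74856 × 10^-11 − 1.45094 × 10^-11 = 1.29762 × 10^-11 m⁻¹
v² = GM (2/r − 1/a) = 4.33922 × 10^10 m²/s²
v = 208308 m/s ≈ 43.95 AU/year

Final answer: 43.95 AU/year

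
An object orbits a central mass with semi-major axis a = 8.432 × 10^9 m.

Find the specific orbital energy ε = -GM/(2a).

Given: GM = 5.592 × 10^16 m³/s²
a = 8.432 × 10^9 m
GM = 5.592 × 10^16 m³/s²
2a = 1.6864 × 10^10 m
ε = −GM/(2a) = -3.31594 × 10^6 J/kg ≈ -3.316 MJ/kg

Final answer: -3.316 MJ/kg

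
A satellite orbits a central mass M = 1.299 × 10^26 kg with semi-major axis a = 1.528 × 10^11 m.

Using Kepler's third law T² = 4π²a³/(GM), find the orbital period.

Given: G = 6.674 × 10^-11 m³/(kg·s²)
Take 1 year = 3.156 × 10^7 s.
M = 1.299 × 10^26 kg
GM = G × M = 6.674 × 10^-11 × 1.299 × 10^26 = 8.66953 × 10^15 m³/s²
a = 1.528 × 10^11 m
a³ = 3.56755 × 10^33 m³
T = 2π √(a³/GM) = 2π √((3.56755 × 10^33) / (8.66953 × 10^15)) = 2π × 6.41486 × 10^8 s
T = 4.03058 × 10^9 s ≈ 127.7 years

Final answer: 127.7 years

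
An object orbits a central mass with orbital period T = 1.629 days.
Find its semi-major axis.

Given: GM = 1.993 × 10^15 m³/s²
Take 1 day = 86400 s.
T = 1.629 days = 140746 s
GM = 1.993 × 10^15 m³/s²
Kepler's third law: a³ = GM T² / (4π²)
T² = 1.98093 × 10^10 s²
a³ = (1.993 × 10^15) × (1.98093 × 10^10) / (4π²) = 1.00004 × 10^24 m³
a = (a³)^(1/3) = 1.00001 × 10^8 m ≈ 100 Mm

Final answer: 100 Mm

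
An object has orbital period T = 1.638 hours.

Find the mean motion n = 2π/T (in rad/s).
T = 1.638 hours = 5896.8 s
n = 2π / 5896.8 s = 0.00106552 rad/s ≈ 0.001066 rad/s

Final answer: n = 0.001066 rad/s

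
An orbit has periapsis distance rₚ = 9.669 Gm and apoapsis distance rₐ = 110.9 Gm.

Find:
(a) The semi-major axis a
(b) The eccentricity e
rₚ = 9.669 Gm = 9.669 × 10^9 m
rₐ = 110.9 Gm = 1.109 × 10^11 m
(a) a = (rₚ + rₐ)/2 = 6.02845 × 10^10 m ≈ 60.28 Gm
(b) e = (rₐ − rₚ)/(rₐ + rₚ) = (1.01231 × 10^11) / (1.20569 × 10^11) = 0.839611

Final answer:
(a) a = 60.28 Gm
(b) e = 0.8396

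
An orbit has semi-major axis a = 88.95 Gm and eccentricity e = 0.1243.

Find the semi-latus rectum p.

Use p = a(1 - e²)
a = 88.95 Gm = 8.895 × 10^10 m
e = 0.1243,  e² = 0.0154505,  1 − e² = 0.98455
p = a(1 − e²) = 8.895 × 10^10 m × 0.98455 = 8.75757 × 10^10 m ≈ 87.58 Gm

Final answer: p = 87.58 Gm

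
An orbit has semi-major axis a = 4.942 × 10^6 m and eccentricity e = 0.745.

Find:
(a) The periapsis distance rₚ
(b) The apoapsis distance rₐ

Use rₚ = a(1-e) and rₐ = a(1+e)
a = 4.942 × 10^6 m
e = 0.745:  1 − e = 0.255,  1 + e = 1.745
(a) rₚ = a(1 − e) = 4.942 × 10^6 m × 0.255 = 1.26021 × 10^6 m ≈ 1.26 × 10^6 m
(b) rₐ = a(1 + e) = 4.942 × 10^6 m × 1.745 = 8.62379 × 10^6 m ≈ 8.624 × 10^6 m

Final answer:
(a) rₚ = 1.26 × 10^6 m
(b) rₐ = 8.624 × 10^6 m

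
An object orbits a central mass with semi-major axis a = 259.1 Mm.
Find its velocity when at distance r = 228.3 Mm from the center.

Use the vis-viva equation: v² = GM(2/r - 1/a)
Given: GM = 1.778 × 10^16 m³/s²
a = 259.1 Mm = 2.591 × 10^8 m
r = 228.3 Mm = 2.283 × 10^8 m
GM = 1.778 × 10^16 m³/s²
2/r − 1/a = 8.7604 × 10^-9 − 3.85951 × 10^-9 = 4.90089 × 10^-9 m⁻¹
v² = GM (2/r − 1/a) = 8.71378 × 10^7 m²/s²
v = 9334.76 m/s ≈ 9.335 km/s

Final answer: 9.335 km/s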